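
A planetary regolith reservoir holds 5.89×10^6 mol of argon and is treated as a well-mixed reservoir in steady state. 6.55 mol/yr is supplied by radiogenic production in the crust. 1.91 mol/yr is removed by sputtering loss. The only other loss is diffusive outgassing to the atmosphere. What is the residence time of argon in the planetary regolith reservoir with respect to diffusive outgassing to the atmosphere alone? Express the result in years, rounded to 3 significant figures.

At steady state ΣF_in = ΣF_out.
ΣF_in = 6.5500 mol/yr.
Diffusive outgassing to the atmosphere flux = ΣF_in − (1.91) = 6.5500 − 1.910 = 4.640 mol/yr.
τ = M / F = 5.89×10^6 / 4.640 = 1.269×10^6 yr.

1.27×10^6 yr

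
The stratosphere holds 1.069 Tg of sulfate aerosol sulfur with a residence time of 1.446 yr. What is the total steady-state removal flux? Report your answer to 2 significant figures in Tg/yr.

0.74 Tg/yr

F = M / τ = 1.069 / 1.446 = 0.7393 Tg/yr.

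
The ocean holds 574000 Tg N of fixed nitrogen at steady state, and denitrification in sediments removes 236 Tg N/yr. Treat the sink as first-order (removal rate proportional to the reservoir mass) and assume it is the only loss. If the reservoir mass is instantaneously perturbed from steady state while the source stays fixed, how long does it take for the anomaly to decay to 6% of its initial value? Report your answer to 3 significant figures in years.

6840 yr

For a linear reservoir the anomaly decays as exp(−t/τ) with τ = M/F = 574000/236 = 2432 yr.
exp(−t/τ) = 0.06 ⇒ t = −τ ln(0.06) = 2432 × 2.813 = 6843 yr.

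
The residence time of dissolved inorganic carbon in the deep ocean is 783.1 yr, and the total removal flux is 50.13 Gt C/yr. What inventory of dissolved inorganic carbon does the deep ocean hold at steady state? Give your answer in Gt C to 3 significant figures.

τ = M/F ⇒ M = τ × F = 783.1 × 50.13 = 39260 Gt C.

39300 Gt C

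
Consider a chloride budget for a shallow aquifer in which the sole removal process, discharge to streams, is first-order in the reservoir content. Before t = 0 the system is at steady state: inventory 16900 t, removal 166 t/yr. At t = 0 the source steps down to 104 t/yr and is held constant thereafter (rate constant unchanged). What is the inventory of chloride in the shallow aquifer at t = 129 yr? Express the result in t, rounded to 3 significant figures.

τ = M₀/F₀ = 16900/166 = 101.8 yr; rate constant k = 1/τ.
New steady state M_∞ = F₁/k = F₁·τ = 104 × 101.8 = 10588 t.
M(t) = M_∞ + (M₀ − M_∞)·e^(−t/τ); t/τ = 129/101.8 = 1.267, so e^(−t/τ) = 0.2816.
M(t) = 10588 + 6312 × 0.2816 = 12366 t.

12400 t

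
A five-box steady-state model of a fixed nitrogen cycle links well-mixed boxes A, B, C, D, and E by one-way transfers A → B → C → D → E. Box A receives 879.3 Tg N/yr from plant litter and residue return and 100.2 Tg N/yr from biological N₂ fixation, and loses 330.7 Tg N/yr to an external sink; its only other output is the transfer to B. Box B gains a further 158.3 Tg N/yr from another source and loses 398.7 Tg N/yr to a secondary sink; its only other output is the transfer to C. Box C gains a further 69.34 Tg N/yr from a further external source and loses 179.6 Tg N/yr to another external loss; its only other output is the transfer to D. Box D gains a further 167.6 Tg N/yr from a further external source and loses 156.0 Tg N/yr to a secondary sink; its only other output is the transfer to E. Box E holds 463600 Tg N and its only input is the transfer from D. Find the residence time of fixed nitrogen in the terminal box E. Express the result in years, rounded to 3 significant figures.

1500 yr

Box A: F(A→B) = (879.3 + 100.2) − 330.7 = 648.80 Tg N/yr.
Box B: F(B→C) = (648.80 + 158.3) − 398.7 = 408.40 Tg N/yr.
Box C: F(C→D) = (408.40 + 69.34) − 179.6 = 298.14 Tg N/yr.
Box D: F(D→E) = (298.14 + 167.6) − 156.0 = 309.74 Tg N/yr.
Box E throughput = its input = 309.74 Tg N/yr; τ = 463600 / 309.74 = 1497 yr.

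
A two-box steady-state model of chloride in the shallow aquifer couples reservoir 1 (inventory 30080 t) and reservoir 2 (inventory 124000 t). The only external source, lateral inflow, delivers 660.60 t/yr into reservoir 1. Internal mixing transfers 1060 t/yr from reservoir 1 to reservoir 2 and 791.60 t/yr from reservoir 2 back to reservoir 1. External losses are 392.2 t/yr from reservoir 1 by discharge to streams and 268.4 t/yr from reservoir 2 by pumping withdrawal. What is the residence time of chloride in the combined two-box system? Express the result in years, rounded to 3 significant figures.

Treat the two boxes together as one reservoir: the mixing fluxes between them are internal recycling, so τ = ΣM / Σ(external losses).
M_total = 30080 + 124000 = 154080 t.
ΣF_external_out = 392.2 + 268.4 = 660.60 t/yr.
τ = M_total / ΣF_ext = 154080 / 660.60 = 233.2 yr.

233 yr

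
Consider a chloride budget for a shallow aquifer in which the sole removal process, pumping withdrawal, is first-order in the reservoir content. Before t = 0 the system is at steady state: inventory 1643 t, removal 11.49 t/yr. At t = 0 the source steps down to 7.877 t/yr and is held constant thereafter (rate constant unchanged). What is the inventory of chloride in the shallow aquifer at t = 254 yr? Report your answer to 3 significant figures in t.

1210 t

τ = M₀/F₀ = 1643/11.49 = 143.0 yr; rate constant k = 1/τ.
New steady state M_∞ = F₁/k = F₁·τ = 7.877 × 143.0 = 1126.4 t.
M(t) = M_∞ + (M₀ − M_∞)·e^(−t/τ); t/τ = 254/143.0 = 1.776, so e^(−t/τ) = 0.1693.
M(t) = 1126.4 + 516.6 × 0.1693 = 1213.8 t.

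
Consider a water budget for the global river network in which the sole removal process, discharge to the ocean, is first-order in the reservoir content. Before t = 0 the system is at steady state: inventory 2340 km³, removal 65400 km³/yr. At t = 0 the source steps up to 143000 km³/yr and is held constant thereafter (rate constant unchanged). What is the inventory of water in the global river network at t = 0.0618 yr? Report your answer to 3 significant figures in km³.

τ = M₀/F₀ = 2340/65400 = 0.03578 yr; rate constant k = 1/τ.
New steady state M_∞ = F₁/k = F₁·τ = 143000 × 0.03578 = 5116.5 km³.
M(t) = M_∞ + (M₀ − M_∞)·e^(−t/τ); t/τ = 0.0618/0.03578 = 1.727, so e^(−t/τ) = 0.1778.
M(t) = 5116.5 − 2777 × 0.1778 = 4622.9 km³.

4620 km³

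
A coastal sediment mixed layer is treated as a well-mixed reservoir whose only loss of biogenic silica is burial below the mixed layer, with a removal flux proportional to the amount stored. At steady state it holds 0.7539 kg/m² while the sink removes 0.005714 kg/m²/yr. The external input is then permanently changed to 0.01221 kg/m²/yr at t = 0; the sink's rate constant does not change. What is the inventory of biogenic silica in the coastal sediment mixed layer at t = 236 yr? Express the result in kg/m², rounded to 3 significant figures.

τ = M₀/F₀ = 0.7539/0.005714 = 131.9 yr; rate constant k = 1/τ.
New steady state M_∞ = F₁/k = F₁·τ = 0.01221 × 131.9 = 1.6110 kg/m².
M(t) = M_∞ + (M₀ − M_∞)·e^(−t/τ); t/τ = 236/131.9 = 1.789, so e^(−t/τ) = 0.1672.
M(t) = 1.6110 − 0.8571 × 0.1672 = 1.4677 kg/m².

1.47 kg/m²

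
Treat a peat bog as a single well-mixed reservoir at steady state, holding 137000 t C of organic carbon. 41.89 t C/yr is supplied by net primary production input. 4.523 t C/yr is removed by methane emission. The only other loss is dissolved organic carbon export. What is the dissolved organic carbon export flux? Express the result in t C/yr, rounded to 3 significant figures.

37.4 t C/yr

At steady state ΣF_in = ΣF_out.
ΣF_in = 41.890 t C/yr.
Dissolved organic carbon export flux = ΣF_in − (4.523) = 41.890 − 4.523 = 37.37 t C/yr.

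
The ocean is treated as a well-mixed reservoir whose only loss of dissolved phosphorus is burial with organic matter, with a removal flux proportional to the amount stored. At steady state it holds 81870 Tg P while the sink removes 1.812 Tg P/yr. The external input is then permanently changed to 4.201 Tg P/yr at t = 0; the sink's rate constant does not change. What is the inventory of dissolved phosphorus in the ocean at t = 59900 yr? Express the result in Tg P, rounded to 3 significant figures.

τ = M₀/F₀ = 81870/1.812 = 45180 yr; rate constant k = 1/τ.
New steady state M_∞ = F₁/k = F₁·τ = 4.201 × 45180 = 189810 Tg P.
M(t) = M_∞ + (M₀ − M_∞)·e^(−t/τ); t/τ = 59900/45180 = 1.326, so e^(−t/τ) = 0.2656.
M(t) = 189810 − 107900 × 0.2656 = 161140 Tg P.

161000 Tg P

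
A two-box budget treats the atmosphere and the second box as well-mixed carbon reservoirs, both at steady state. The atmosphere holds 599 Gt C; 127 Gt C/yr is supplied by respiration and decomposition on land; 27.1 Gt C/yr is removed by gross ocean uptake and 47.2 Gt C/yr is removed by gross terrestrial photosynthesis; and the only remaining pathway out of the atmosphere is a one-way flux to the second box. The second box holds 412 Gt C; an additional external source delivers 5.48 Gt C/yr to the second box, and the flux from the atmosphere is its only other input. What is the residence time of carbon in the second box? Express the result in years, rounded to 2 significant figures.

Balance the atmosphere: ΣF_in = 127.00 Gt C/yr.
Flux to the second box = ΣF_in − (27.1 + 47.2) = 52.700 Gt C/yr.
Total input to the second box = 52.700 + 5.48 = 58.180 Gt C/yr; at steady state this equals its total output.
τ = M / F = 412 / 58.180 = 7.081 yr.

7.1 yr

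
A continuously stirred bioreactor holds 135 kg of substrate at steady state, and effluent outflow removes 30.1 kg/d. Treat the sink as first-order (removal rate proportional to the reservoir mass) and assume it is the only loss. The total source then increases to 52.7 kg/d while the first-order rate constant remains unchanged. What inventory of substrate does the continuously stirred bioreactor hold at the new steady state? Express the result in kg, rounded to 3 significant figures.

Rate constant k = F/M = 30.1 / 135 = 0.2230 d⁻¹.
At the new steady state, source = k·M_new ⇒ M_new = 52.7 / 0.2230 = 236.4 kg.
(Equivalently M_new = M × F_new/F_old = 135 × 52.7/30.1.)

236 kg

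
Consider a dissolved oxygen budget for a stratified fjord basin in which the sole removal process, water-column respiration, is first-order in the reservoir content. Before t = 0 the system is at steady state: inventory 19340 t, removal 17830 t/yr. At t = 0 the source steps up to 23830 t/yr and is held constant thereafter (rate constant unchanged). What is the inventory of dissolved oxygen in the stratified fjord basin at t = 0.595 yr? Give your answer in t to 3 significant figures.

Residence time τ = M₀/F₀ = 1.085 yr. The eventual steady state is M_∞ = M₀·(F₁/F₀) = 19340 × 23830/17830 = 25848 t.
The anomaly ΔM(t) = M(t) − M_∞ decays as ΔM₀·e^(−t/τ) with ΔM₀ = 19340 − 25848 = −6508 t.
At t = 0.595 yr, e^(−t/τ) = e^(−0.5485) = 0.5778, so ΔM = −3760 t and M = 25848 − 3760 = 22088 t.

22100 t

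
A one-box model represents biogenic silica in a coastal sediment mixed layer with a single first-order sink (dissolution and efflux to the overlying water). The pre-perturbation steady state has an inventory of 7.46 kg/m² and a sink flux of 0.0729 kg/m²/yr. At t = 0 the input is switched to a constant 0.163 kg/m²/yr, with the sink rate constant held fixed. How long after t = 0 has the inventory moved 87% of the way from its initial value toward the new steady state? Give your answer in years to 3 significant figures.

209 yr

τ = M₀/F₀ = 7.46/0.0729 = 102.3 yr.
The remaining gap fraction is e^(−t/τ); 87% covered ⇒ e^(−t/τ) = 0.130.
t = −τ ln(0.130) = 102.3 × 2.040 = 208.8 yr.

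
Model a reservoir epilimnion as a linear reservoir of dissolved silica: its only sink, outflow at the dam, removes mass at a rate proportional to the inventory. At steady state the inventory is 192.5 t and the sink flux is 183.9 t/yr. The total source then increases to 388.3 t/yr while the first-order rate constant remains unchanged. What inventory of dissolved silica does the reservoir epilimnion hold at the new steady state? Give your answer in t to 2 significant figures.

410 t

Rate constant k = F/M = 183.9 / 192.5 = 0.9553 yr⁻¹.
At the new steady state, source = k·M_new ⇒ M_new = 388.3 / 0.9553 = 406.5 t.
(Equivalently M_new = M × F_new/F_old = 192.5 × 388.3/183.9.)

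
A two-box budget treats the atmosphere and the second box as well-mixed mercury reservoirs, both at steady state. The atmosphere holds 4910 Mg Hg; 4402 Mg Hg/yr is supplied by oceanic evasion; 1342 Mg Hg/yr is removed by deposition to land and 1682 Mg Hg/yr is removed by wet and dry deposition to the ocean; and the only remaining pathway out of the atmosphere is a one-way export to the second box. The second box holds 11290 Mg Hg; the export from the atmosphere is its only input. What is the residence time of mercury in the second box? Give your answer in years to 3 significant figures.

8.19 yr

Balance the atmosphere: ΣF_in = 4402.0 Mg Hg/yr.
Export to the second box = ΣF_in − (1342 + 1682) = 1378.0 Mg Hg/yr.
At steady state the output of the second box equals its input, 1378.0 Mg Hg/yr.
τ = M / F = 11290 / 1378.0 = 8.193 yr.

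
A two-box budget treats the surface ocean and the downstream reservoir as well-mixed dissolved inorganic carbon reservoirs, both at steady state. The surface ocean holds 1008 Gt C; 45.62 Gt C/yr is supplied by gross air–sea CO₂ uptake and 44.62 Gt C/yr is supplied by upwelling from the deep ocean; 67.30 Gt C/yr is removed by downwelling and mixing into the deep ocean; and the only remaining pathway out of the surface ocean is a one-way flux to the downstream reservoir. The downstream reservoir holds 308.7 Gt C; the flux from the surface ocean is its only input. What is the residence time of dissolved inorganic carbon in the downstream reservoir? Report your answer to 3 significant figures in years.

Balance the surface ocean: ΣF_in = 45.62 + 44.62 = 90.240 Gt C/yr.
Flux to the downstream reservoir = ΣF_in − (67.30) = 22.940 Gt C/yr.
At steady state the output of the downstream reservoir equals its input, 22.940 Gt C/yr.
τ = M / F = 308.7 / 22.940 = 13.46 yr.

13.5 yr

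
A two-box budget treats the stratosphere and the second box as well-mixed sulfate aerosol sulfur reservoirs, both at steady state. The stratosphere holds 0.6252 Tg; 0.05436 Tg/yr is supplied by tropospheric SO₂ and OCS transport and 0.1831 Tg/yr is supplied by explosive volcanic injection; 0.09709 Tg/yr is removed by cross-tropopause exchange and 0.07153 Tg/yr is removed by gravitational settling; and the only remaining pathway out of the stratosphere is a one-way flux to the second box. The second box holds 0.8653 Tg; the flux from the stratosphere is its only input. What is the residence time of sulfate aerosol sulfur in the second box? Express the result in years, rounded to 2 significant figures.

13 yr

Balance the stratosphere: ΣF_in = 0.05436 + 0.1831 = 0.23746 Tg/yr.
Flux to the second box = ΣF_in − (0.09709 + 0.07153) = 0.068840 Tg/yr.
At steady state the output of the second box equals its input, 0.068840 Tg/yr.
τ = M / F = 0.8653 / 0.068840 = 12.57 yr.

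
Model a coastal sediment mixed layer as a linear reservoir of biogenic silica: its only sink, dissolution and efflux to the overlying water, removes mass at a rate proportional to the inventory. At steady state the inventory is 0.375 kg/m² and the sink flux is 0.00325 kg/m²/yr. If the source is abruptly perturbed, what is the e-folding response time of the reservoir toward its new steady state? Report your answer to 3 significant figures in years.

For a linear reservoir the response time equals the residence time τ = M/F.
τ = 0.375 / 0.00325 = 115.4 yr.

115 yr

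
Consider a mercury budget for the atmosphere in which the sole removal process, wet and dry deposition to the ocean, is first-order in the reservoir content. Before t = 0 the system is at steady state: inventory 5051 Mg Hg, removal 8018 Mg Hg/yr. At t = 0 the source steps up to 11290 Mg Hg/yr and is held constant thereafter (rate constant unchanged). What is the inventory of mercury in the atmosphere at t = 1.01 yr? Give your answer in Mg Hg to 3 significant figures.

6700 Mg Hg

τ = M₀/F₀ = 5051/8018 = 0.6300 yr; rate constant k = 1/τ.
New steady state M_∞ = F₁/k = F₁·τ = 11290 × 0.6300 = 7112.2 Mg Hg.
M(t) = M_∞ + (M₀ − M_∞)·e^(−t/τ); t/τ = 1.01/0.6300 = 1.603, so e^(−t/τ) = 0.2012.
M(t) = 7112.2 − 2061 × 0.2012 = 6697.4 Mg Hg.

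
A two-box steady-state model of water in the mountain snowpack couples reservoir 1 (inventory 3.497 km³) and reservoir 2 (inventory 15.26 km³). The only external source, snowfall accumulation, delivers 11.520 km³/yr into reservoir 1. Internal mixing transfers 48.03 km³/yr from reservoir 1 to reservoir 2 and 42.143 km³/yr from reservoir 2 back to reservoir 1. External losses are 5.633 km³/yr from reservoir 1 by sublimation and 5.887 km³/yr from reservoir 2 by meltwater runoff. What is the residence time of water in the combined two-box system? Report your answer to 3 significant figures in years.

1.63 yr

Treat the two boxes together as one reservoir: the mixing fluxes between them are internal recycling, so τ = ΣM / Σ(external losses).
M_total = 3.497 + 15.26 = 18.757 km³.
ΣF_external_out = 5.633 + 5.887 = 11.520 km³/yr.
τ = M_total / ΣF_ext = 18.757 / 11.520 = 1.628 yr.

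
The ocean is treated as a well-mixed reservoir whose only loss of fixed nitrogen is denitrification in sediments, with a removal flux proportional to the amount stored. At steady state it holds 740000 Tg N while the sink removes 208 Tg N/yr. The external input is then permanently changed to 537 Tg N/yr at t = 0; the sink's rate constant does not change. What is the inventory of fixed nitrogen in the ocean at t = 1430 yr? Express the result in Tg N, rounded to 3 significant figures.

τ = M₀/F₀ = 740000/208 = 3558 yr; rate constant k = 1/τ.
New steady state M_∞ = F₁/k = F₁·τ = 537 × 3558 = 1.9105×10^6 Tg N.
M(t) = M_∞ + (M₀ − M_∞)·e^(−t/τ); t/τ = 1430/3558 = 0.4019, so e^(−t/τ) = 0.6690.
M(t) = 1.9105×10^6 − 1.170×10^6 × 0.6690 = 1.1274×10^6 Tg N.

1.13×10^6 Tg N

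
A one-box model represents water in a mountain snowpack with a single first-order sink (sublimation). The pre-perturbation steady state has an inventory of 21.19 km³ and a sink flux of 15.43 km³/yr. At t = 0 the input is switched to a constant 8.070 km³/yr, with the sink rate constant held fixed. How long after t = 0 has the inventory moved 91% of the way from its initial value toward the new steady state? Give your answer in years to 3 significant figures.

3.31 yr

τ = M₀/F₀ = 21.19/15.43 = 1.373 yr.
The remaining gap fraction is e^(−t/τ); 91% covered ⇒ e^(−t/τ) = 0.0900.
t = −τ ln(0.0900) = 1.373 × 2.408 = 3.307 yr.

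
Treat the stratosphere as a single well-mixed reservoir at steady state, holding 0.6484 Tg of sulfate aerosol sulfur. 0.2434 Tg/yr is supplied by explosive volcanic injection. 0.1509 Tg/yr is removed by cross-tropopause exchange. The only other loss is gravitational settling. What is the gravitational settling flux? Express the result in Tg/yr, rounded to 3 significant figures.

0.0925 Tg/yr

At steady state ΣF_in = ΣF_out.
ΣF_in = 0.24340 Tg/yr.
Gravitational settling flux = ΣF_in − (0.1509) = 0.24340 − 0.1509 = 0.09250 Tg/yr.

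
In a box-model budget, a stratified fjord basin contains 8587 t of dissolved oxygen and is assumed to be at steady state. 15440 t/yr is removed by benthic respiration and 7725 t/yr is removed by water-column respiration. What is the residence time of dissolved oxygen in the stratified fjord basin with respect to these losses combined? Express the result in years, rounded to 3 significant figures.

Total removal = 15440 + 7725 = 23165 t/yr.
τ = M / ΣF_out = 8587 / 23165 = 0.3707 yr.

0.371 yr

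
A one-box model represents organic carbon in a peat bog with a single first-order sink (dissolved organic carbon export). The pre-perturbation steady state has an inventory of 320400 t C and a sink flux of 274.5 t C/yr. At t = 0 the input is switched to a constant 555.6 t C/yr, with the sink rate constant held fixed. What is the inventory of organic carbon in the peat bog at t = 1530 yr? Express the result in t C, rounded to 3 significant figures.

560000 t C

τ = M₀/F₀ = 320400/274.5 = 1167 yr; rate constant k = 1/τ.
New steady state M_∞ = F₁/k = F₁·τ = 555.6 × 1167 = 648500 t C.
M(t) = M_∞ + (M₀ − M_∞)·e^(−t/τ); t/τ = 1530/1167 = 1.311, so e^(−t/τ) = 0.2696.
M(t) = 648500 − 328100 × 0.2696 = 560050 t C.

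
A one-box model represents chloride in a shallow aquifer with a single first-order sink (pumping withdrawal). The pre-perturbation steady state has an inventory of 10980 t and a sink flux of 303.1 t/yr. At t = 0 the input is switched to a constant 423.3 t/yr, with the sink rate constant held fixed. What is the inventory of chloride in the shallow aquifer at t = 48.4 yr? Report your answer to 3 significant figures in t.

τ = M₀/F₀ = 10980/303.1 = 36.23 yr; rate constant k = 1/τ.
New steady state M_∞ = F₁/k = F₁·τ = 423.3 × 36.23 = 15334 t.
M(t) = M_∞ + (M₀ − M_∞)·e^(−t/τ); t/τ = 48.4/36.23 = 1.336, so e^(−t/τ) = 0.2629.
M(t) = 15334 − 4354 × 0.2629 = 14190 t.

14200 t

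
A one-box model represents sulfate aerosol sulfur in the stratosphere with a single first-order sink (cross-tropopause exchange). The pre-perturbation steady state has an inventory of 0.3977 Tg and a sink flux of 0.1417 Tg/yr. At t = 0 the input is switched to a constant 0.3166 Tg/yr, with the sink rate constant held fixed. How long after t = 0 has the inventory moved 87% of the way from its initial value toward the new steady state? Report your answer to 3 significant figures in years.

5.73 yr

τ = M₀/F₀ = 0.3977/0.1417 = 2.807 yr.
The remaining gap fraction is e^(−t/τ); 87% covered ⇒ e^(−t/τ) = 0.130.
t = −τ ln(0.130) = 2.807 × 2.040 = 5.726 yr.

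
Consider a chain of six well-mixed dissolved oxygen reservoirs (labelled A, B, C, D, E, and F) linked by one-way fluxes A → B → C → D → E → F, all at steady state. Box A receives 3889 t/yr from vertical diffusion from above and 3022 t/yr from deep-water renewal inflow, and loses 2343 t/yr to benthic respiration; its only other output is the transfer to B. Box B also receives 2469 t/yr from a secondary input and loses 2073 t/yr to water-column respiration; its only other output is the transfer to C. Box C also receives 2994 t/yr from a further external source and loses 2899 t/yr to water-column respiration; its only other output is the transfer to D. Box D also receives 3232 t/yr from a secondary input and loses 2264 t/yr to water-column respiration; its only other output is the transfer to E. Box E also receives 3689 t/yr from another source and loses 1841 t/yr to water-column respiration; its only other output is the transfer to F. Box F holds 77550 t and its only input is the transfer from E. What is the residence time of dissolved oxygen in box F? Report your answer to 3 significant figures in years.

Box A: F(A→B) = (3889 + 3022) − 2343 = 4568.0 t/yr.
Box B: F(B→C) = (4568.0 + 2469) − 2073 = 4964.0 t/yr.
Box C: F(C→D) = (4964.0 + 2994) − 2899 = 5059.0 t/yr.
Box D: F(D→E) = (5059.0 + 3232) − 2264 = 6027.0 t/yr.
Box E: F(E→F) = (6027.0 + 3689) − 1841 = 7875.0 t/yr.
Box F throughput = its input = 7875.0 t/yr; τ = 77550 / 7875.0 = 9.848 yr.

9.85 yr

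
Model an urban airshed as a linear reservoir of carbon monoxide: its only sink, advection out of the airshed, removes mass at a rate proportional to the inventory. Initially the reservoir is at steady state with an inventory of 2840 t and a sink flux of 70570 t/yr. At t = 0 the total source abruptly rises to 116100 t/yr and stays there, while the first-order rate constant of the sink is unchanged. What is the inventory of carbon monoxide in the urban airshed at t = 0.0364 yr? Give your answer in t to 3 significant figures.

3930 t

The sink rate constant is k = F₀/M₀ = 70570/2840 = 24.85 yr⁻¹.
Solving dM/dt = F₁ − kM with M(0) = M₀ gives M(t) = F₁/k + (M₀ − F₁/k)·e^(−kt).
F₁/k = 116100/24.85 = 4672.3 t; kt = 24.85 × 0.0364 = 0.9045, e^(−kt) = 0.4047.
M(0.0364) = 4672.3 + (2840 − 4672.3) × 0.4047 = 4672.3 − 741.6 = 3930.7 t.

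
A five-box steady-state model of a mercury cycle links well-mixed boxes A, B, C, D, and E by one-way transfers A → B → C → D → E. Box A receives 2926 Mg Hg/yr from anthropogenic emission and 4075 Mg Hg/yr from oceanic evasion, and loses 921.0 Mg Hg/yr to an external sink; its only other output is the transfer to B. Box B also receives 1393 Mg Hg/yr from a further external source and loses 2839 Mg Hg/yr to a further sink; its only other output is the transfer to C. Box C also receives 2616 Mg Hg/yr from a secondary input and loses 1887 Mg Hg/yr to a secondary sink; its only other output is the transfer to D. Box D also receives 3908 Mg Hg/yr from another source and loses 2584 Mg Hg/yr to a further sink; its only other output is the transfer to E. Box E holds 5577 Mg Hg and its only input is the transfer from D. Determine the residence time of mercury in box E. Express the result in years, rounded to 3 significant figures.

Box A: F(A→B) = (2926 + 4075) − 921.0 = 6080.0 Mg Hg/yr.
Box B: F(B→C) = (6080.0 + 1393) − 2839 = 4634.0 Mg Hg/yr.
Box C: F(C→D) = (4634.0 + 2616) − 1887 = 5363.0 Mg Hg/yr.
Box D: F(D→E) = (5363.0 + 3908) − 2584 = 6687.0 Mg Hg/yr.
Box E throughput = its input = 6687.0 Mg Hg/yr; τ = 5577 / 6687.0 = 0.8340 yr.

0.834 yr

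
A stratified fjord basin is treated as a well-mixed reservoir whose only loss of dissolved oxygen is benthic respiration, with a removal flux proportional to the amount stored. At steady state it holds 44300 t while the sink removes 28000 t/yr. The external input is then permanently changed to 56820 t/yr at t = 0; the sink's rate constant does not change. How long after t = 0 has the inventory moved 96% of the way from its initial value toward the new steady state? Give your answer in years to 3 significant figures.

τ = M₀/F₀ = 44300/28000 = 1.582 yr.
The remaining gap fraction is e^(−t/τ); 96% covered ⇒ e^(−t/τ) = 0.0400.
t = −τ ln(0.0400) = 1.582 × 3.219 = 5.093 yr.

5.09 yr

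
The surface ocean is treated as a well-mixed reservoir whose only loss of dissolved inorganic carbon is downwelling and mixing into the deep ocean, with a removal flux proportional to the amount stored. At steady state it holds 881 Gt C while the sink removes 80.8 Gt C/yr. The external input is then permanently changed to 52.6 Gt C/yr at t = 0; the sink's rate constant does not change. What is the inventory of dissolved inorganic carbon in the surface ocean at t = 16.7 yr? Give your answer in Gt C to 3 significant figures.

640 Gt C

τ = M₀/F₀ = 881/80.8 = 10.90 yr; rate constant k = 1/τ.
New steady state M_∞ = F₁/k = F₁·τ = 52.6 × 10.90 = 573.52 Gt C.
M(t) = M_∞ + (M₀ − M_∞)·e^(−t/τ); t/τ = 16.7/10.90 = 1.532, so e^(−t/τ) = 0.2162.
M(t) = 573.52 + 307.5 × 0.2162 = 639.99 Gt C.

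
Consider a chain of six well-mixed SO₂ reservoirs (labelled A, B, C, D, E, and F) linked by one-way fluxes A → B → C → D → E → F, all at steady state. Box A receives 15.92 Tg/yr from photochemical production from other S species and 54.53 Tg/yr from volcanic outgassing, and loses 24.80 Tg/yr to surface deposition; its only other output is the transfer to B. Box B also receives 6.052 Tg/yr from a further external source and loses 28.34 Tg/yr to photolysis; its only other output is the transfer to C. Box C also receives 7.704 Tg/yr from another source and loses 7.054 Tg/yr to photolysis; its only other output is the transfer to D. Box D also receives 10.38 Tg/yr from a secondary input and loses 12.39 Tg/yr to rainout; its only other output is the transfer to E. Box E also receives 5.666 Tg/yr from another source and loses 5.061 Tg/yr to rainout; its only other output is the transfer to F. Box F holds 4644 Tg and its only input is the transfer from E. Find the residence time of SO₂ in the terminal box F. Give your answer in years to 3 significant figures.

205 yr

Box A: F(A→B) = (15.92 + 54.53) − 24.80 = 45.650 Tg/yr.
Box B: F(B→C) = (45.650 + 6.052) − 28.34 = 23.362 Tg/yr.
Box C: F(C→D) = (23.362 + 7.704) − 7.054 = 24.012 Tg/yr.
Box D: F(D→E) = (24.012 + 10.38) − 12.39 = 22.002 Tg/yr.
Box E: F(E→F) = (22.002 + 5.666) − 5.061 = 22.607 Tg/yr.
Box F throughput = its input = 22.607 Tg/yr; τ = 4644 / 22.607 = 205.4 yr.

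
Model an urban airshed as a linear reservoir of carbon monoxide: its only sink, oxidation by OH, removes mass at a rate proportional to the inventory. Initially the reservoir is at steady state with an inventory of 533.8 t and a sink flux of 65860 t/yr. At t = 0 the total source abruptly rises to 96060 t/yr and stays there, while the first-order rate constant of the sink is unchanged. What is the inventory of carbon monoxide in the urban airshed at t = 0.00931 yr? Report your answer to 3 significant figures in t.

τ = M₀/F₀ = 533.8/65860 = 0.008105 yr; rate constant k = 1/τ.
New steady state M_∞ = F₁/k = F₁·τ = 96060 × 0.008105 = 778.57 t.
M(t) = M_∞ + (M₀ − M_∞)·e^(−t/τ); t/τ = 0.00931/0.008105 = 1.149, so e^(−t/τ) = 0.3171.
M(t) = 778.57 − 244.8 × 0.3171 = 700.97 t.

701 t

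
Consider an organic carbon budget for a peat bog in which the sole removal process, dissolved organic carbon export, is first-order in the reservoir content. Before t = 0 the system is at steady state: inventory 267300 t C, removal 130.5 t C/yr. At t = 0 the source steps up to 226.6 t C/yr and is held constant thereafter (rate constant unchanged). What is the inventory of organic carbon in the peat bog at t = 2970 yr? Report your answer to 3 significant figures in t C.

The sink rate constant is k = F₀/M₀ = 130.5/267300 = 0.0004882 yr⁻¹.
Solving dM/dt = F₁ − kM with M(0) = M₀ gives M(t) = F₁/k + (M₀ − F₁/k)·e^(−kt).
F₁/k = 226.6/0.0004882 = 464140 t C; kt = 0.0004882 × 2970 = 1.450, e^(−kt) = 0.2346.
M(2970) = 464140 + (267300 − 464140) × 0.2346 = 464140 − 46170 = 417970 t C.

418000 t C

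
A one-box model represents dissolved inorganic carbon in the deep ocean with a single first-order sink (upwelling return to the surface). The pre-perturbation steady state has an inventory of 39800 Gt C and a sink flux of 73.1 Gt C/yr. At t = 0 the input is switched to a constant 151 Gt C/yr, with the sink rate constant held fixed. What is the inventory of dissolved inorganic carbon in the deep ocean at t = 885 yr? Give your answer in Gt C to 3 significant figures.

73900 Gt C

Residence time τ = M₀/F₀ = 544.5 yr. The eventual steady state is M_∞ = M₀·(F₁/F₀) = 39800 × 151/73.1 = 82213 Gt C.
The anomaly ΔM(t) = M(t) − M_∞ decays as ΔM₀·e^(−t/τ) with ΔM₀ = 39800 − 82213 = −42410 Gt C.
At t = 885 yr, e^(−t/τ) = e^(−1.625) = 0.1968, so ΔM = −8348 Gt C and M = 82213 − 8348 = 73866 Gt C.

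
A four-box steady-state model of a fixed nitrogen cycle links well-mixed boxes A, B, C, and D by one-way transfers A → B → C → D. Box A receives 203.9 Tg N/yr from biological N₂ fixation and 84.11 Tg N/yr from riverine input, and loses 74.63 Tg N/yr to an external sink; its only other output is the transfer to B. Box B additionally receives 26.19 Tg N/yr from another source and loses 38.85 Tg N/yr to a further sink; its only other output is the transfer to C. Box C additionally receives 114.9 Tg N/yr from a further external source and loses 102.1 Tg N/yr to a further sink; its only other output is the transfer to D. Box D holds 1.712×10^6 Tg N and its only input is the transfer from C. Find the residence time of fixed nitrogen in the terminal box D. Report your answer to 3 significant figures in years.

8020 yr

Box A: F(A→B) = (203.9 + 84.11) − 74.63 = 213.38 Tg N/yr.
Box B: F(B→C) = (213.38 + 26.19) − 38.85 = 200.72 Tg N/yr.
Box C: F(C→D) = (200.72 + 114.9) − 102.1 = 213.52 Tg N/yr.
Box D throughput = its input = 213.52 Tg N/yr; τ = 1.712×10^6 / 213.52 = 8018 yr.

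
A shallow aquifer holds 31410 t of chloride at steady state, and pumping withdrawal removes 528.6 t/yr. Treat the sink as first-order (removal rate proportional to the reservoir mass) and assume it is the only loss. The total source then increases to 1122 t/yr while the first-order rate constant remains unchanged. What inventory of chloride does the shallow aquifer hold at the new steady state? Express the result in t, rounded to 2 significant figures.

Rate constant k = F/M = 528.6 / 31410 = 0.01683 yr⁻¹.
At the new steady state, source = k·M_new ⇒ M_new = 1122 / 0.01683 = 66670 t.
(Equivalently M_new = M × F_new/F_old = 31410 × 1122/528.6.)

67000 t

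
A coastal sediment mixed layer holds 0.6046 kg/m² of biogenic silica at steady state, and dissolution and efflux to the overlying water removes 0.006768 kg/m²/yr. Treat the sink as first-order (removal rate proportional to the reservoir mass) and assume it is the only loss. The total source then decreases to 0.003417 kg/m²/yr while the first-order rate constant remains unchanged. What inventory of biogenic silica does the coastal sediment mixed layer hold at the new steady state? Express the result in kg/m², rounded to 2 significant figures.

0.31 kg/m²

Rate constant k = F/M = 0.006768 / 0.6046 = 0.01119 yr⁻¹.
At the new steady state, source = k·M_new ⇒ M_new = 0.003417 / 0.01119 = 0.3052 kg/m².
(Equivalently M_new = M × F_new/F_old = 0.6046 × 0.003417/0.006768.)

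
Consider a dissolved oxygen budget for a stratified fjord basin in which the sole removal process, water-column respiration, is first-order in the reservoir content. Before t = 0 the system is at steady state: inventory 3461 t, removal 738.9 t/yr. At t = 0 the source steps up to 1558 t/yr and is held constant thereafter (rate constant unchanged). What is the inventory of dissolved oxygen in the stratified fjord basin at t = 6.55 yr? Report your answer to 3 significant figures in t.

Residence time τ = M₀/F₀ = 4.684 yr. The eventual steady state is M_∞ = M₀·(F₁/F₀) = 3461 × 1558/738.9 = 7297.7 t.
The anomaly ΔM(t) = M(t) − M_∞ decays as ΔM₀·e^(−t/τ) with ΔM₀ = 3461 − 7297.7 = −3837 t.
At t = 6.55 yr, e^(−t/τ) = e^(−1.398) = 0.2470, so ΔM = −947.6 t and M = 7297.7 − 947.6 = 6350.0 t.

6350 t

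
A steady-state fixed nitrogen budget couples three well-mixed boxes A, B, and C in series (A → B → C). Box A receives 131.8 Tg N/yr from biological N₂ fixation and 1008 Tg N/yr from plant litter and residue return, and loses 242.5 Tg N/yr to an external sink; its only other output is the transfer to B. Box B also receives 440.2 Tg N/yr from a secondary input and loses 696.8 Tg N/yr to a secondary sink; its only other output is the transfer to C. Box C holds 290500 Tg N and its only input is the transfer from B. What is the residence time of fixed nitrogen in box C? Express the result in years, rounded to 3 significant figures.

Box A: F(A→B) = (131.8 + 1008) − 242.5 = 897.30 Tg N/yr.
Box B: F(B→C) = (897.30 + 440.2) − 696.8 = 640.70 Tg N/yr.
Box C throughput = its input = 640.70 Tg N/yr; τ = 290500 / 640.70 = 453.4 yr.

453 yr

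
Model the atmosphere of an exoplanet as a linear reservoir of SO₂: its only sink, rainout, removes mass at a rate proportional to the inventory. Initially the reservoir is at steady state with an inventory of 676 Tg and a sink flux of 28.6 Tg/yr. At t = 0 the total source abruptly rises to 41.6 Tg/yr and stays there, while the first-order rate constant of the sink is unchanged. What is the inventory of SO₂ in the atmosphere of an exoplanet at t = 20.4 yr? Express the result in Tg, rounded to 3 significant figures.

The sink rate constant is k = F₀/M₀ = 28.6/676 = 0.04231 yr⁻¹.
Solving dM/dt = F₁ − kM with M(0) = M₀ gives M(t) = F₁/k + (M₀ − F₁/k)·e^(−kt).
F₁/k = 41.6/0.04231 = 983.27 Tg; kt = 0.04231 × 20.4 = 0.8631, e^(−kt) = 0.4219.
M(20.4) = 983.27 + (676 − 983.27) × 0.4219 = 983.27 − 129.6 = 853.65 Tg.

854 Tg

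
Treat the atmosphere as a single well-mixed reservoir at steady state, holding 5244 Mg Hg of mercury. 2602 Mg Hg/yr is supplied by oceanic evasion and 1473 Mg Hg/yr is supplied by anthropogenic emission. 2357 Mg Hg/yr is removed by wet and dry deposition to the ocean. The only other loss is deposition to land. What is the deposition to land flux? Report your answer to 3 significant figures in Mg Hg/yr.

1720 Mg Hg/yr

At steady state ΣF_in = ΣF_out.
ΣF_in = 2602 + 1473 = 4075.0 Mg Hg/yr.
Deposition to land flux = ΣF_in − (2357) = 4075.0 − 2357 = 1718 Mg Hg/yr.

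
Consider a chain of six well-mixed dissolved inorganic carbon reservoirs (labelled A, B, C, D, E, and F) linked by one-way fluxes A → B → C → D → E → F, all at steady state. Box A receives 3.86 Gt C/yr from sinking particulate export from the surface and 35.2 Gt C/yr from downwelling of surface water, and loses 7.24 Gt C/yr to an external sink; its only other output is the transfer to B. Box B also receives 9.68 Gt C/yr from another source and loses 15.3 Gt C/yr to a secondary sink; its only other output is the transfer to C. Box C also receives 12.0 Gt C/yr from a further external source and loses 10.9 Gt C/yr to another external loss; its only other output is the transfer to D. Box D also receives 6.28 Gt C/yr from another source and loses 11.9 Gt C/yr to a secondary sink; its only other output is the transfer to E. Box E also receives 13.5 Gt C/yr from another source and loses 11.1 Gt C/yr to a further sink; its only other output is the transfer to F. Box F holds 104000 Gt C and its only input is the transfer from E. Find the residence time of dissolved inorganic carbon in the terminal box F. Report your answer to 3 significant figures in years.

Box A: F(A→B) = (3.86 + 35.2) − 7.24 = 31.820 Gt C/yr.
Box B: F(B→C) = (31.820 + 9.68) − 15.3 = 26.200 Gt C/yr.
Box C: F(C→D) = (26.200 + 12.0) − 10.9 = 27.300 Gt C/yr.
Box D: F(D→E) = (27.300 + 6.28) − 11.9 = 21.680 Gt C/yr.
Box E: F(E→F) = (21.680 + 13.5) − 11.1 = 24.080 Gt C/yr.
Box F throughput = its input = 24.080 Gt C/yr; τ = 104000 / 24.080 = 4319 yr.

4320 yr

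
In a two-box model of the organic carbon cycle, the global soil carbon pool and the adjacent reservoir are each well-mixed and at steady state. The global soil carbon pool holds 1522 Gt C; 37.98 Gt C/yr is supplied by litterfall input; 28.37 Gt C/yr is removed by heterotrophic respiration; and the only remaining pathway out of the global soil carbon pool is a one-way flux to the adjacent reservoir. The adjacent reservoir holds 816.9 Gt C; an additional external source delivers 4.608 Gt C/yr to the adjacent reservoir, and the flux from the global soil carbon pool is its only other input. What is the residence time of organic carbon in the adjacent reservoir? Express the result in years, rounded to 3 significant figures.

Balance the global soil carbon pool: ΣF_in = 37.980 Gt C/yr.
Flux to the adjacent reservoir = ΣF_in − (28.37) = 9.6100 Gt C/yr.
Total input to the adjacent reservoir = 9.6100 + 4.608 = 14.218 Gt C/yr; at steady state this equals its total output.
τ = M / F = 816.9 / 14.218 = 57.46 yr.

57.5 yr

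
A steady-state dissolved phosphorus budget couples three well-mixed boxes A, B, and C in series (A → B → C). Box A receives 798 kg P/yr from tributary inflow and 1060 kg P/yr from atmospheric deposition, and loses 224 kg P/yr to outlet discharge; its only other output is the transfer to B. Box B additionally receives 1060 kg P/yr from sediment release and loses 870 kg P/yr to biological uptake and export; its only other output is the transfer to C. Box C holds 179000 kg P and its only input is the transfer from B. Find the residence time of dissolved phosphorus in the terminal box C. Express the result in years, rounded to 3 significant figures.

98.1 yr

Box A: F(A→B) = (798 + 1060) − 224 = 1634.0 kg P/yr.
Box B: F(B→C) = (1634.0 + 1060) − 870 = 1824.0 kg P/yr.
Box C throughput = its input = 1824.0 kg P/yr; τ = 179000 / 1824.0 = 98.14 yr.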